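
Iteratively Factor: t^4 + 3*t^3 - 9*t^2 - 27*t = (t + 3)*(t^3 - 9*t) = (t + 3)^2*(t^2 - 3*t) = t*(t + 3)^2*(t - 3)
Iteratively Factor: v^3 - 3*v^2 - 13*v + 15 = (v - 5)*(v^2 + 2*v - 3) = (v - 5)*(v - 1)*(v + 3)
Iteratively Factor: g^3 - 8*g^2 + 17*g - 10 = (g - 2)*(g^2 - 6*g + 5) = (g - 5)*(g - 2)*(g - 1)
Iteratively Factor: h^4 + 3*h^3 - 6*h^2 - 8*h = (h + 1)*(h^3 + 2*h^2 - 8*h) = h*(h + 1)*(h^2 + 2*h - 8) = h*(h - 2)*(h + 1)*(h + 4)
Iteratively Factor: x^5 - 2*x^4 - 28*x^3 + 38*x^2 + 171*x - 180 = (x - 5)*(x^4 + 3*x^3 - 13*x^2 - 27*x + 36) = (x - 5)*(x - 3)*(x^3 + 6*x^2 + 5*x - 12) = (x - 5)*(x - 3)*(x + 3)*(x^2 + 3*x - 4) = (x - 5)*(x - 3)*(x + 3)*(x + 4)*(x - 1)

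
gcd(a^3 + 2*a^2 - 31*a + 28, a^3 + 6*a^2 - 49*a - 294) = a + 7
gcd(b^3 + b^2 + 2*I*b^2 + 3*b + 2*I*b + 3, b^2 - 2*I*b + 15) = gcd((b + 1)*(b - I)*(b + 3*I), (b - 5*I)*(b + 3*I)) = b + 3*I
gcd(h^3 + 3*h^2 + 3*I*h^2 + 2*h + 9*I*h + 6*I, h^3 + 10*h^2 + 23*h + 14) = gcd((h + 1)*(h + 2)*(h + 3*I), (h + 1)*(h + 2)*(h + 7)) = h^2 + 3*h + 2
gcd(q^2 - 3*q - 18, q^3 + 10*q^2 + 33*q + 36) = q + 3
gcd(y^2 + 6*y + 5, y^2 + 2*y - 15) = y + 5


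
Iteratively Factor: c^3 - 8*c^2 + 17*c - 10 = (c - 1)*(c^2 - 7*c + 10) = (c - 5)*(c - 1)*(c - 2)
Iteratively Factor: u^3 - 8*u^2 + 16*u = (u)*(u^2 - 8*u + 16) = u*(u - 4)*(u - 4)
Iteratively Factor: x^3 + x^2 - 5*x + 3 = (x - 1)*(x^2 + 2*x - 3) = (x - 1)*(x + 3)*(x - 1)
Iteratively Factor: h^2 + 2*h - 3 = (h + 3)*(h - 1)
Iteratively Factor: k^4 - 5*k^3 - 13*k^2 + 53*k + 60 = (k - 4)*(k^3 - k^2 - 17*k - 15) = (k - 4)*(k + 3)*(k^2 - 4*k - 5) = (k - 4)*(k + 1)*(k + 3)*(k - 5)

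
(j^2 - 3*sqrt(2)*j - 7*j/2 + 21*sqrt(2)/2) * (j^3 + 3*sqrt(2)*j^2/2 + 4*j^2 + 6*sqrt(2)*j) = j^5 - 3*sqrt(2)*j^4/2 + j^4/2 - 23*j^3 - 3*sqrt(2)*j^3/4 - 9*j^2/2 + 21*sqrt(2)*j^2 + 126*j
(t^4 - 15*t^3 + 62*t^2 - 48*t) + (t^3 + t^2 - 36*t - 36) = t^4 - 14*t^3 + 63*t^2 - 84*t - 36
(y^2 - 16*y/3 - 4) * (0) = 0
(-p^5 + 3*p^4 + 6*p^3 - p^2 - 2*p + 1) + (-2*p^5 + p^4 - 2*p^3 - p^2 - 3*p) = -3*p^5 + 4*p^4 + 4*p^3 - 2*p^2 - 5*p + 1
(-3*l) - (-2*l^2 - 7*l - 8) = 2*l^2 + 4*l + 8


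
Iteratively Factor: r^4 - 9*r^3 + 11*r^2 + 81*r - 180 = (r - 4)*(r^3 - 5*r^2 - 9*r + 45) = (r - 5)*(r - 4)*(r^2 - 9) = (r - 5)*(r - 4)*(r - 3)*(r + 3)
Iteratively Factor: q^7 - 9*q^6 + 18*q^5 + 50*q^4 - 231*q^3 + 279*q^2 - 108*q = (q - 1)*(q^6 - 8*q^5 + 10*q^4 + 60*q^3 - 171*q^2 + 108*q) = (q - 1)*(q + 3)*(q^5 - 11*q^4 + 43*q^3 - 69*q^2 + 36*q) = (q - 3)*(q - 1)*(q + 3)*(q^4 - 8*q^3 + 19*q^2 - 12*q) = q*(q - 3)*(q - 1)*(q + 3)*(q^3 - 8*q^2 + 19*q - 12) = q*(q - 3)^2*(q - 1)*(q + 3)*(q^2 - 5*q + 4) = q*(q - 3)^2*(q - 1)^2*(q + 3)*(q - 4)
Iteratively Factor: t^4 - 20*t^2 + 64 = (t + 2)*(t^3 - 2*t^2 - 16*t + 32) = (t - 4)*(t + 2)*(t^2 + 2*t - 8) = (t - 4)*(t - 2)*(t + 2)*(t + 4)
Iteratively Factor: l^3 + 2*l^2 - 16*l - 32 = (l + 4)*(l^2 - 2*l - 8) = (l - 4)*(l + 4)*(l + 2)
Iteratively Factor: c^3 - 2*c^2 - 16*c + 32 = (c - 4)*(c^2 + 2*c - 8) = (c - 4)*(c - 2)*(c + 4)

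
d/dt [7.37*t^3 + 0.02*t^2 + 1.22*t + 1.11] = 22.11*t^2 + 0.04*t + 1.22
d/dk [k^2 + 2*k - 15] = 2*k + 2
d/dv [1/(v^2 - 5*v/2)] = 2*(5 - 4*v)/(v^2*(2*v - 5)^2)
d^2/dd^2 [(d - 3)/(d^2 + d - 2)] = 2*((2 - 3*d)*(d^2 + d - 2) + (d - 3)*(2*d + 1)^2)/(d^2 + d - 2)^3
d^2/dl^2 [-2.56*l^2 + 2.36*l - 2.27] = -5.12000000000000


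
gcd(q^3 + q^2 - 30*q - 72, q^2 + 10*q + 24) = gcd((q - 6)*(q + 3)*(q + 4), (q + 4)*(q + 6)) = q + 4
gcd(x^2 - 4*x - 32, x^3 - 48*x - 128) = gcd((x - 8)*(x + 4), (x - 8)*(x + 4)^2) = x^2 - 4*x - 32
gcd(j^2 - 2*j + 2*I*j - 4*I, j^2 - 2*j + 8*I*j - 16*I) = j - 2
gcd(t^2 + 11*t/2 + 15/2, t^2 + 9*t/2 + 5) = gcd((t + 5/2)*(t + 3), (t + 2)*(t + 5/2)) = t + 5/2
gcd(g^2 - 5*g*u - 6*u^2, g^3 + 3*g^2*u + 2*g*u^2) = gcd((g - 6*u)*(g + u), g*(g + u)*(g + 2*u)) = g + u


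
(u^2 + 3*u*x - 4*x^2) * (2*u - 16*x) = 2*u^3 - 10*u^2*x - 56*u*x^2 + 64*x^3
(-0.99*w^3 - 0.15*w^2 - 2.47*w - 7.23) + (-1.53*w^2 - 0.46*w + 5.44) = -0.99*w^3 - 1.68*w^2 - 2.93*w - 1.79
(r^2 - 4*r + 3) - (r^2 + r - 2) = 5 - 5*r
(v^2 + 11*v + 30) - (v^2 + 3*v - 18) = 8*v + 48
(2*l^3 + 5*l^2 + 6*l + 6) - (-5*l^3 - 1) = 7*l^3 + 5*l^2 + 6*l + 7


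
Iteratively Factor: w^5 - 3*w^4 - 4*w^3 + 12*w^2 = (w - 2)*(w^4 - w^3 - 6*w^2) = (w - 2)*(w + 2)*(w^3 - 3*w^2) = (w - 3)*(w - 2)*(w + 2)*(w^2) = w*(w - 3)*(w - 2)*(w + 2)*(w)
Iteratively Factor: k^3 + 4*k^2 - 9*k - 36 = (k + 3)*(k^2 + k - 12) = (k - 3)*(k + 3)*(k + 4)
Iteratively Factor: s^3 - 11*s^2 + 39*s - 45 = (s - 5)*(s^2 - 6*s + 9) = (s - 5)*(s - 3)*(s - 3)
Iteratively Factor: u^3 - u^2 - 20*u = (u + 4)*(u^2 - 5*u) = u*(u + 4)*(u - 5)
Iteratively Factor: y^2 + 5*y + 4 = (y + 1)*(y + 4)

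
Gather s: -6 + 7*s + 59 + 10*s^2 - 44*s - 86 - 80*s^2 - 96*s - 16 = -70*s^2 - 133*s - 49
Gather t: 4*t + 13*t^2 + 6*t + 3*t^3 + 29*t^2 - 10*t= 3*t^3 + 42*t^2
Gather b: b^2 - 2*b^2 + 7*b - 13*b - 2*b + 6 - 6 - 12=-b^2 - 8*b - 12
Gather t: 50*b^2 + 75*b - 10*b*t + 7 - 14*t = 50*b^2 + 75*b + t*(-10*b - 14) + 7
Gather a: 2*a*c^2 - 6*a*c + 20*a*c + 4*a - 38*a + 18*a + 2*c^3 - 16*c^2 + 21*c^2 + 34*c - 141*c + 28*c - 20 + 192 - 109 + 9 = a*(2*c^2 + 14*c - 16) + 2*c^3 + 5*c^2 - 79*c + 72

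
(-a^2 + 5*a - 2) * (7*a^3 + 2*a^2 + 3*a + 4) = -7*a^5 + 33*a^4 - 7*a^3 + 7*a^2 + 14*a - 8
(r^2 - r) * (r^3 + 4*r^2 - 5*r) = r^5 + 3*r^4 - 9*r^3 + 5*r^2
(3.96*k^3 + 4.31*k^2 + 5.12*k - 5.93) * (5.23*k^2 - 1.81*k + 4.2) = 20.7108*k^5 + 15.3737*k^4 + 35.6085*k^3 - 22.1791*k^2 + 32.2373*k - 24.906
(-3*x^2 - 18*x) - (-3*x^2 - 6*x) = -12*x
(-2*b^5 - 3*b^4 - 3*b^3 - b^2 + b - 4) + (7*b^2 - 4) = -2*b^5 - 3*b^4 - 3*b^3 + 6*b^2 + b - 8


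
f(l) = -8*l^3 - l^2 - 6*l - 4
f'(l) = -24*l^2 - 2*l - 6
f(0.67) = -10.88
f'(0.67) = -18.11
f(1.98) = -81.90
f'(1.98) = -104.05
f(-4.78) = 875.55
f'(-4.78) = -544.80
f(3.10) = -270.54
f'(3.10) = -242.84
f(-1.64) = 38.44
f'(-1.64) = -67.27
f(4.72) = -895.83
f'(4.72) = -550.12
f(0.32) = -6.28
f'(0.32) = -9.10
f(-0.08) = -3.52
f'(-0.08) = -5.99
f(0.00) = -4.00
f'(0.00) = -6.00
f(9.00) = -5971.00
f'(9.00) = -1968.00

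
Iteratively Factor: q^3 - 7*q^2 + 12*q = (q)*(q^2 - 7*q + 12) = q*(q - 4)*(q - 3)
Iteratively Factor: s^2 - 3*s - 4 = (s + 1)*(s - 4)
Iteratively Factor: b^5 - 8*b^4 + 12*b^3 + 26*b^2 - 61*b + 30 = (b - 5)*(b^4 - 3*b^3 - 3*b^2 + 11*b - 6) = (b - 5)*(b + 2)*(b^3 - 5*b^2 + 7*b - 3) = (b - 5)*(b - 1)*(b + 2)*(b^2 - 4*b + 3) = (b - 5)*(b - 1)^2*(b + 2)*(b - 3)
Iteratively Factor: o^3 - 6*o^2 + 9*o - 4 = (o - 1)*(o^2 - 5*o + 4) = (o - 4)*(o - 1)*(o - 1)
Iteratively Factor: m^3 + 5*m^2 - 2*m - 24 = (m + 3)*(m^2 + 2*m - 8) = (m - 2)*(m + 3)*(m + 4)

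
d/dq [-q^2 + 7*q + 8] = 7 - 2*q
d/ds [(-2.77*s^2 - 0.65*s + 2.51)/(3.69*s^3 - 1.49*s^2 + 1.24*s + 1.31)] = (10.2213*s^4 + 4.797*s^3 - 32.189*s^2 + 0.222399999999997*s - 3.9639)/(13.6161*s^6 - 10.9962*s^5 + 11.3713*s^4 + 5.9726*s^3 - 2.3662*s^2 + 3.2488*s + 1.7161)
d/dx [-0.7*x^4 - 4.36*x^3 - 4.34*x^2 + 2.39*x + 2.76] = -2.8*x^3 - 13.08*x^2 - 8.68*x + 2.39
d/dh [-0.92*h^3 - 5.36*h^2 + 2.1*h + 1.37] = -2.76*h^2 - 10.72*h + 2.1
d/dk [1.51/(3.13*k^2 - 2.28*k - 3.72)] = (3.4428 - 9.4526*k)/(-3.13*k^2 + 2.28*k + 3.72)^2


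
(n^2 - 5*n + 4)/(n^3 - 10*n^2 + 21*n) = (n^2 - 5*n + 4)/(n*(n^2 - 10*n + 21))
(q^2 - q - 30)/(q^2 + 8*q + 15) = (q - 6)/(q + 3)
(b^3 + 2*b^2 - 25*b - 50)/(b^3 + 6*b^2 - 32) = (b^3 + 2*b^2 - 25*b - 50)/(b^3 + 6*b^2 - 32)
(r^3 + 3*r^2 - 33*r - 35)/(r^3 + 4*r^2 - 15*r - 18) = (r^2 + 2*r - 35)/(r^2 + 3*r - 18)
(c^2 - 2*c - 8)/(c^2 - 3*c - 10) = (c - 4)/(c - 5)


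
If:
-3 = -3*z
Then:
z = 1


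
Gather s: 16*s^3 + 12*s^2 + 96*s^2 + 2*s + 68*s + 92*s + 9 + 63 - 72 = 16*s^3 + 108*s^2 + 162*s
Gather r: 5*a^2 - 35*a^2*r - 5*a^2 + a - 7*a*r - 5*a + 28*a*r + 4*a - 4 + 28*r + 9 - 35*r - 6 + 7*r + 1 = r*(-35*a^2 + 21*a)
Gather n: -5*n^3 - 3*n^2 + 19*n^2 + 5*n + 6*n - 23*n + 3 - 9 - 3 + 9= -5*n^3 + 16*n^2 - 12*n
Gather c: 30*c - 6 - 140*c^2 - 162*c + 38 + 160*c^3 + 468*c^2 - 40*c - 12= 160*c^3 + 328*c^2 - 172*c + 20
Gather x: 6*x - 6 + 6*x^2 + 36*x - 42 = 6*x^2 + 42*x - 48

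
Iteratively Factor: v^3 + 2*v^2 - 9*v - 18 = (v - 3)*(v^2 + 5*v + 6) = (v - 3)*(v + 3)*(v + 2)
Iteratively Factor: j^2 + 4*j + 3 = (j + 1)*(j + 3)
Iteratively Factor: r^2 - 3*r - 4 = (r - 4)*(r + 1)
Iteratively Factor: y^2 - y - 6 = (y - 3)*(y + 2)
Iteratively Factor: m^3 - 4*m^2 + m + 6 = (m - 2)*(m^2 - 2*m - 3) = (m - 3)*(m - 2)*(m + 1)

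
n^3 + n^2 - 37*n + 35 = (n - 5)*(n - 1)*(n + 7)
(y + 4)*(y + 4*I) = y^2 + 4*y + 4*I*y + 16*I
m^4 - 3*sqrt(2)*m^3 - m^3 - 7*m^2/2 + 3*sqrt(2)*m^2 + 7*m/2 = m*(m - 1)*(m - 7*sqrt(2)/2)*(m + sqrt(2)/2)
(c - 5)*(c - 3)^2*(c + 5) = c^4 - 6*c^3 - 16*c^2 + 150*c - 225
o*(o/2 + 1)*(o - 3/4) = o^3/2 + 5*o^2/8 - 3*o/4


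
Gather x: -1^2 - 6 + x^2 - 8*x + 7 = x^2 - 8*x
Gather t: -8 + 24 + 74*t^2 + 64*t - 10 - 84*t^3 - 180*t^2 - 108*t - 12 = -84*t^3 - 106*t^2 - 44*t - 6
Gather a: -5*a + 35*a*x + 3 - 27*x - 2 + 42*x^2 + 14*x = a*(35*x - 5) + 42*x^2 - 13*x + 1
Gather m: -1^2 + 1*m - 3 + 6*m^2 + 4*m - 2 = 6*m^2 + 5*m - 6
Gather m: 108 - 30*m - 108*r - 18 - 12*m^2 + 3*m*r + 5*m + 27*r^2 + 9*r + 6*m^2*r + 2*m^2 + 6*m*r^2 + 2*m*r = m^2*(6*r - 10) + m*(6*r^2 + 5*r - 25) + 27*r^2 - 99*r + 90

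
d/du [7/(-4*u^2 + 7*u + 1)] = 7*(8*u - 7)/(-4*u^2 + 7*u + 1)^2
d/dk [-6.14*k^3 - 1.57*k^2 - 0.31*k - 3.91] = -18.42*k^2 - 3.14*k - 0.31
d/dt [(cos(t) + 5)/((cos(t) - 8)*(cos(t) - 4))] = (cos(t)^2 + 10*cos(t) - 92)*sin(t)/((cos(t) - 8)^2*(cos(t) - 4)^2)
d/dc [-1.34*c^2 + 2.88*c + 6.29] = 2.88 - 2.68*c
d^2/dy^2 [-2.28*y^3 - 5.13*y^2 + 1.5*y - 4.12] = -13.68*y - 10.26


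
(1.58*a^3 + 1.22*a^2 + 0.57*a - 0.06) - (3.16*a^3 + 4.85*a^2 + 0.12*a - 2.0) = -1.58*a^3 - 3.63*a^2 + 0.45*a + 1.94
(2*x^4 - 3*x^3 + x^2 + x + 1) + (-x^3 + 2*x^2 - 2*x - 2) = 2*x^4 - 4*x^3 + 3*x^2 - x - 1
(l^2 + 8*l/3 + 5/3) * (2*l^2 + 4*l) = 2*l^4 + 28*l^3/3 + 14*l^2 + 20*l/3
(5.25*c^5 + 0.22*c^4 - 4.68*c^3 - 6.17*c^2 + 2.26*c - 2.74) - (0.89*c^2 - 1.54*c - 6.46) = 5.25*c^5 + 0.22*c^4 - 4.68*c^3 - 7.06*c^2 + 3.8*c + 3.72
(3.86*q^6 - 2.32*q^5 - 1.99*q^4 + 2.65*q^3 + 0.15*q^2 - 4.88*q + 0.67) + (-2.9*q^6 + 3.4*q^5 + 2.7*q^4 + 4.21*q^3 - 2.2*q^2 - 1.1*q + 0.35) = 0.96*q^6 + 1.08*q^5 + 0.71*q^4 + 6.86*q^3 - 2.05*q^2 - 5.98*q + 1.02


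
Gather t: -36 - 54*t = -54*t - 36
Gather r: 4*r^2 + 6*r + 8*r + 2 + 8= 4*r^2 + 14*r + 10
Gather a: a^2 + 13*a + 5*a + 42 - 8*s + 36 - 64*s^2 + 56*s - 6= a^2 + 18*a - 64*s^2 + 48*s + 72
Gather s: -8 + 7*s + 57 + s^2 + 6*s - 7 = s^2 + 13*s + 42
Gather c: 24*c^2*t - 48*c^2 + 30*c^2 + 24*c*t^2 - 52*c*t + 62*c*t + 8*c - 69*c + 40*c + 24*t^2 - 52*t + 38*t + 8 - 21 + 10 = c^2*(24*t - 18) + c*(24*t^2 + 10*t - 21) + 24*t^2 - 14*t - 3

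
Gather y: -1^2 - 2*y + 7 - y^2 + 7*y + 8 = -y^2 + 5*y + 14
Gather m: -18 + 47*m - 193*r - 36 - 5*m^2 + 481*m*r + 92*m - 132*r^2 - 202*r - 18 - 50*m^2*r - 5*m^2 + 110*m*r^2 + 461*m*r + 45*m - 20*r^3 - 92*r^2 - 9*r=m^2*(-50*r - 10) + m*(110*r^2 + 942*r + 184) - 20*r^3 - 224*r^2 - 404*r - 72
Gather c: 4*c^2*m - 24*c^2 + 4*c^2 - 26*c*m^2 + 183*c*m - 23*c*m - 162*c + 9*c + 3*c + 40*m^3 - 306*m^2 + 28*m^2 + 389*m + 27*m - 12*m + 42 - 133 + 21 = c^2*(4*m - 20) + c*(-26*m^2 + 160*m - 150) + 40*m^3 - 278*m^2 + 404*m - 70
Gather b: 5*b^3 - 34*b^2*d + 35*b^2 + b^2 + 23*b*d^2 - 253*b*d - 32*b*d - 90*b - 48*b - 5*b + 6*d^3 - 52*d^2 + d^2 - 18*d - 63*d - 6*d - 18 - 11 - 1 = 5*b^3 + b^2*(36 - 34*d) + b*(23*d^2 - 285*d - 143) + 6*d^3 - 51*d^2 - 87*d - 30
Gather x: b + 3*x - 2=b + 3*x - 2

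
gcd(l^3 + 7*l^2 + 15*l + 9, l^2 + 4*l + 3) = l^2 + 4*l + 3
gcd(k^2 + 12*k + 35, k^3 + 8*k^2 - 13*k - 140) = k^2 + 12*k + 35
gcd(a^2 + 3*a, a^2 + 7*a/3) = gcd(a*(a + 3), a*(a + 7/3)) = a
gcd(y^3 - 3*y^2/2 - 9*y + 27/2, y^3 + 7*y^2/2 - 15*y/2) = y - 3/2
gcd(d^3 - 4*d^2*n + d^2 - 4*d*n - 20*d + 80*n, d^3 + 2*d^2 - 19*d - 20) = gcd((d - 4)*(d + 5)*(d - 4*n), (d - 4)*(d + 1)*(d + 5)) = d^2 + d - 20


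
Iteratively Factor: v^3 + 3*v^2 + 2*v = (v + 1)*(v^2 + 2*v) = (v + 1)*(v + 2)*(v)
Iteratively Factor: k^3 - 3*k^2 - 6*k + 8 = (k - 1)*(k^2 - 2*k - 8) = (k - 4)*(k - 1)*(k + 2)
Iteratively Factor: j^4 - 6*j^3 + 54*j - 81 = (j - 3)*(j^3 - 3*j^2 - 9*j + 27) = (j - 3)^2*(j^2 - 9) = (j - 3)^2*(j + 3)*(j - 3)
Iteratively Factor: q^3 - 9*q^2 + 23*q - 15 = (q - 5)*(q^2 - 4*q + 3) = (q - 5)*(q - 3)*(q - 1)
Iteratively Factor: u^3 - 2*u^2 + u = (u - 1)*(u^2 - u) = (u - 1)^2*(u)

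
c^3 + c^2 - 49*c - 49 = (c - 7)*(c + 1)*(c + 7)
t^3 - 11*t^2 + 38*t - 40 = (t - 5)*(t - 4)*(t - 2)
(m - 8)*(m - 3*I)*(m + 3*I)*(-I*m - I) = -I*m^4 + 7*I*m^3 - I*m^2 + 63*I*m + 72*I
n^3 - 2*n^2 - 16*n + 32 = (n - 4)*(n - 2)*(n + 4)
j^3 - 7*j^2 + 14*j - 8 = (j - 4)*(j - 2)*(j - 1)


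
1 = 1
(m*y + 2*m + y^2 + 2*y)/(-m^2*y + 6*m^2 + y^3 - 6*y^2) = (y + 2)/(-m*y + 6*m + y^2 - 6*y)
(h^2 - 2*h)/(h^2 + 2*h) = (h - 2)/(h + 2)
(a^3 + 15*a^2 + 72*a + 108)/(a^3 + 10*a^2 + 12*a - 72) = (a + 3)/(a - 2)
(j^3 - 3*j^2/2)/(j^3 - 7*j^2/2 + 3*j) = j/(j - 2)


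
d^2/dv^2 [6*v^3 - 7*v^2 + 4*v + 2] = 36*v - 14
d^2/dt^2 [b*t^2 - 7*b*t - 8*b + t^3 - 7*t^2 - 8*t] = 2*b + 6*t - 14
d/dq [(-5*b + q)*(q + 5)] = -5*b + 2*q + 5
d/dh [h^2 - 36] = 2*h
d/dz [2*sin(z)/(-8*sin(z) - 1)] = -2*cos(z)/(8*sin(z) + 1)^2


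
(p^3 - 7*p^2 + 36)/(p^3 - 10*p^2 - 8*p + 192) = (p^2 - p - 6)/(p^2 - 4*p - 32)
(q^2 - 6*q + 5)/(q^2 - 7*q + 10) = (q - 1)/(q - 2)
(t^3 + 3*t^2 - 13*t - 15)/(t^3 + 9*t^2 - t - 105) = (t + 1)/(t + 7)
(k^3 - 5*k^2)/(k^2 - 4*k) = k*(k - 5)/(k - 4)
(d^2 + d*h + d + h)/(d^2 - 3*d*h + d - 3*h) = (d + h)/(d - 3*h)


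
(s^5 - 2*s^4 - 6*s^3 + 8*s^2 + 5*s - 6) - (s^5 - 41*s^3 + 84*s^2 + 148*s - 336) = -2*s^4 + 35*s^3 - 76*s^2 - 143*s + 330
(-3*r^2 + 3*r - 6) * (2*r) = -6*r^3 + 6*r^2 - 12*r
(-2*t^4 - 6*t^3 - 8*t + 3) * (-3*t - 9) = 6*t^5 + 36*t^4 + 54*t^3 + 24*t^2 + 63*t - 27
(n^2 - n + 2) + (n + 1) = n^2 + 3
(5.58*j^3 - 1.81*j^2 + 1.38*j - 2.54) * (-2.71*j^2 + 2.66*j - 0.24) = -15.1218*j^5 + 19.7479*j^4 - 9.8936*j^3 + 10.9886*j^2 - 7.0876*j + 0.6096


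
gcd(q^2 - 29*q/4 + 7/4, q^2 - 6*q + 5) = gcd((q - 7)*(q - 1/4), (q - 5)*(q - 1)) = 1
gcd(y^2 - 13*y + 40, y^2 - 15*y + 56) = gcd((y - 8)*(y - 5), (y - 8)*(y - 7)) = y - 8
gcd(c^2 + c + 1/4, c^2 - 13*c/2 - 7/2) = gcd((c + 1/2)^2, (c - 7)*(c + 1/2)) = c + 1/2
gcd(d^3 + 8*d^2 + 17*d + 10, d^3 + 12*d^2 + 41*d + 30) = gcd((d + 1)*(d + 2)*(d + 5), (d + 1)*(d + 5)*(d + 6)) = d^2 + 6*d + 5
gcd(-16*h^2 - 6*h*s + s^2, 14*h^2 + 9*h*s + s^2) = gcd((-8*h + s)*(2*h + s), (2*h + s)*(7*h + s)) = 2*h + s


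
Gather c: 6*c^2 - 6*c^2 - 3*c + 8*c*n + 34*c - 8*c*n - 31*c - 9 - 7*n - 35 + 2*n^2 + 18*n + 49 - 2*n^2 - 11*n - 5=0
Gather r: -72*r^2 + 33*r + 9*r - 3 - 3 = -72*r^2 + 42*r - 6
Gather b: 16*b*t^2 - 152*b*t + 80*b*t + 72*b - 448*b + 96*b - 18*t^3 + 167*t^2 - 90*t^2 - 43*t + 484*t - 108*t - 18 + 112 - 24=b*(16*t^2 - 72*t - 280) - 18*t^3 + 77*t^2 + 333*t + 70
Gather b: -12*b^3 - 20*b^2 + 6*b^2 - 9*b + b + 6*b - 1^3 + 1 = -12*b^3 - 14*b^2 - 2*b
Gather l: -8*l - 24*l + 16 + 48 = 64 - 32*l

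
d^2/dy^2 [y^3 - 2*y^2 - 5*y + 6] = 6*y - 4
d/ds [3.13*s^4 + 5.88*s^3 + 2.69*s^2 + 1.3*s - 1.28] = 12.52*s^3 + 17.64*s^2 + 5.38*s + 1.3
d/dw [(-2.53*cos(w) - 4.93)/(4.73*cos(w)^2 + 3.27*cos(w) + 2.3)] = (11.9669*sin(w)^2 - 46.6378*cos(w) - 22.269)*sin(w)/(4.73*cos(w)^2 + 3.27*cos(w) + 2.3)^2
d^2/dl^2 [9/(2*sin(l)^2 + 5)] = 36*(-4*sin(l)^4 + 16*sin(l)^2 - 5)/(6 - cos(2*l))^3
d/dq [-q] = -1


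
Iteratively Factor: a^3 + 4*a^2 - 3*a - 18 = (a + 3)*(a^2 + a - 6) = (a - 2)*(a + 3)*(a + 3)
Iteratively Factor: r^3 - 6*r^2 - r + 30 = (r - 3)*(r^2 - 3*r - 10) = (r - 5)*(r - 3)*(r + 2)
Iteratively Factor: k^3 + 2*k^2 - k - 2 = (k + 2)*(k^2 - 1) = (k - 1)*(k + 2)*(k + 1)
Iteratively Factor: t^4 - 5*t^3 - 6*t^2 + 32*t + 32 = (t + 2)*(t^3 - 7*t^2 + 8*t + 16) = (t - 4)*(t + 2)*(t^2 - 3*t - 4) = (t - 4)*(t + 1)*(t + 2)*(t - 4)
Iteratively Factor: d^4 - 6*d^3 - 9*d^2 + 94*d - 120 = (d - 3)*(d^3 - 3*d^2 - 18*d + 40) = (d - 3)*(d - 2)*(d^2 - d - 20) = (d - 5)*(d - 3)*(d - 2)*(d + 4)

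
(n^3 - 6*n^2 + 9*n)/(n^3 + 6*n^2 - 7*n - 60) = n*(n - 3)/(n^2 + 9*n + 20)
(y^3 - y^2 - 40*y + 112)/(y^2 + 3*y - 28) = y - 4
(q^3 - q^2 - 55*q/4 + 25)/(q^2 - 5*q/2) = q + 3/2 - 10/q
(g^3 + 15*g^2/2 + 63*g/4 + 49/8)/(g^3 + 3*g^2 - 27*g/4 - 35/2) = (4*g^2 + 16*g + 7)/(2*(2*g^2 - g - 10))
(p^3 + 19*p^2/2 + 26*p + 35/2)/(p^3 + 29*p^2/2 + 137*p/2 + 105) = (p + 1)/(p + 6)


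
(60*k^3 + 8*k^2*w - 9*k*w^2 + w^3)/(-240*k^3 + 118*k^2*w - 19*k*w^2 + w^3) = (2*k + w)/(-8*k + w)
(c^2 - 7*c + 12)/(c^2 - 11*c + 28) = (c - 3)/(c - 7)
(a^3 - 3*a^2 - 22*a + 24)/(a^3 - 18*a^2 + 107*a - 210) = (a^2 + 3*a - 4)/(a^2 - 12*a + 35)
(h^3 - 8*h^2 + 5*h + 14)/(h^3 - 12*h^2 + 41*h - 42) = (h + 1)/(h - 3)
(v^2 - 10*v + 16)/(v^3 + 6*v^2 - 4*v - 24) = (v - 8)/(v^2 + 8*v + 12)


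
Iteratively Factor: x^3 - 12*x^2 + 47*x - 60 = (x - 4)*(x^2 - 8*x + 15) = (x - 4)*(x - 3)*(x - 5)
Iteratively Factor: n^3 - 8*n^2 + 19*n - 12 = (n - 4)*(n^2 - 4*n + 3) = (n - 4)*(n - 1)*(n - 3)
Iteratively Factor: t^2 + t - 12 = (t - 3)*(t + 4)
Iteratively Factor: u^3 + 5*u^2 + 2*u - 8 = (u + 2)*(u^2 + 3*u - 4) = (u - 1)*(u + 2)*(u + 4)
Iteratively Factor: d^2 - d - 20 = (d - 5)*(d + 4)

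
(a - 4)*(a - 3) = a^2 - 7*a + 12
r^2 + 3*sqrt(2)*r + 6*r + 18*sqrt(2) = (r + 6)*(r + 3*sqrt(2))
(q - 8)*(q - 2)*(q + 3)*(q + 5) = q^4 - 2*q^3 - 49*q^2 - 22*q + 240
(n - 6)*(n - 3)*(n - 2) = n^3 - 11*n^2 + 36*n - 36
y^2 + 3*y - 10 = (y - 2)*(y + 5)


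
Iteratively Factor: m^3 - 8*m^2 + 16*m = (m - 4)*(m^2 - 4*m) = (m - 4)^2*(m)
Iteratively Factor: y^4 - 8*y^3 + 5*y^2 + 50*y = (y - 5)*(y^3 - 3*y^2 - 10*y) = (y - 5)^2*(y^2 + 2*y) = (y - 5)^2*(y + 2)*(y)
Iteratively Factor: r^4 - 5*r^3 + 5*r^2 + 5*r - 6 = (r + 1)*(r^3 - 6*r^2 + 11*r - 6) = (r - 3)*(r + 1)*(r^2 - 3*r + 2) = (r - 3)*(r - 1)*(r + 1)*(r - 2)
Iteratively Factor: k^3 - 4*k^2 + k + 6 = (k - 3)*(k^2 - k - 2) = (k - 3)*(k - 2)*(k + 1)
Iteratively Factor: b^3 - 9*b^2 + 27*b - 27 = (b - 3)*(b^2 - 6*b + 9) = (b - 3)^2*(b - 3)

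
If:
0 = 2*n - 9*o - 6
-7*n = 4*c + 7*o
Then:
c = -77*o/8 - 21/4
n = 9*o/2 + 3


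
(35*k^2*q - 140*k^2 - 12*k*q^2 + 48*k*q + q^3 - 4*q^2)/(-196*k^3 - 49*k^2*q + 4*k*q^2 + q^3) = (-5*k*q + 20*k + q^2 - 4*q)/(28*k^2 + 11*k*q + q^2)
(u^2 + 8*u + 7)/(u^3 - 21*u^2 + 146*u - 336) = (u^2 + 8*u + 7)/(u^3 - 21*u^2 + 146*u - 336)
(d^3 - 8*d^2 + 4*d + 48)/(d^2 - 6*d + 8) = (d^2 - 4*d - 12)/(d - 2)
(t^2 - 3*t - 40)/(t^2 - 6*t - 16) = (t + 5)/(t + 2)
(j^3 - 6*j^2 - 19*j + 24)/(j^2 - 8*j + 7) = (j^2 - 5*j - 24)/(j - 7)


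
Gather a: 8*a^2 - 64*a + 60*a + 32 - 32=8*a^2 - 4*a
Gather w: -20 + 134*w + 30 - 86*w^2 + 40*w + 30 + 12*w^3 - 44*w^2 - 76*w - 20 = 12*w^3 - 130*w^2 + 98*w + 20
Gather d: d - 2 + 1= d - 1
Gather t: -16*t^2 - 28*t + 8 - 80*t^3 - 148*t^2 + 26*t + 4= -80*t^3 - 164*t^2 - 2*t + 12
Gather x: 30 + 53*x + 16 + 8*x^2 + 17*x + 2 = 8*x^2 + 70*x + 48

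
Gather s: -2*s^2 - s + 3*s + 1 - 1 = -2*s^2 + 2*s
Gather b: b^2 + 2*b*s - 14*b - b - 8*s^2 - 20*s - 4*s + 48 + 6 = b^2 + b*(2*s - 15) - 8*s^2 - 24*s + 54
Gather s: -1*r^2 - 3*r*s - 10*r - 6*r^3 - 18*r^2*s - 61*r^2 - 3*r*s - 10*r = -6*r^3 - 62*r^2 - 20*r + s*(-18*r^2 - 6*r)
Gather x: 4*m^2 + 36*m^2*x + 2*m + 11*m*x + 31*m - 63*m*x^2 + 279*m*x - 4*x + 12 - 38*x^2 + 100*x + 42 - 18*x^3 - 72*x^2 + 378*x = 4*m^2 + 33*m - 18*x^3 + x^2*(-63*m - 110) + x*(36*m^2 + 290*m + 474) + 54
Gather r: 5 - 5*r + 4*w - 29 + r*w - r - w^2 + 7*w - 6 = r*(w - 6) - w^2 + 11*w - 30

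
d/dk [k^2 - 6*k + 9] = 2*k - 6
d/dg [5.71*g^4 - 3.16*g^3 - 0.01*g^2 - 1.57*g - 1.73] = 22.84*g^3 - 9.48*g^2 - 0.02*g - 1.57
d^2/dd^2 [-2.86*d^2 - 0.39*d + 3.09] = -5.72000000000000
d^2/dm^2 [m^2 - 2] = 2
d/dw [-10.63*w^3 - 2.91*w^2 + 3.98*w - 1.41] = -31.89*w^2 - 5.82*w + 3.98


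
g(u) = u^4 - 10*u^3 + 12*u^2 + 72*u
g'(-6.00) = -2016.00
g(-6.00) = 3456.00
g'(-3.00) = -378.00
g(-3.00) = 243.00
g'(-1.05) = 9.09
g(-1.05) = -49.58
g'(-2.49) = -235.52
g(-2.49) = 87.94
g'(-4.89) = -1230.44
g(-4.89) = 1675.96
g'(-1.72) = -78.39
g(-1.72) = -28.70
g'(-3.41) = -517.29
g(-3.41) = 425.75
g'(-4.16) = -834.97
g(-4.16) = 927.54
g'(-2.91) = -350.45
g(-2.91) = 210.23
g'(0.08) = 73.73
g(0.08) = 5.83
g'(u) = 4*u^3 - 30*u^2 + 24*u + 72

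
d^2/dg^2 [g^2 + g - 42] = 2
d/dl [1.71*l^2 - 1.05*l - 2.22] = 3.42*l - 1.05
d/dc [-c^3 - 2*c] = -3*c^2 - 2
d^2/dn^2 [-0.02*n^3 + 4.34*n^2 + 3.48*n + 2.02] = 8.68 - 0.12*n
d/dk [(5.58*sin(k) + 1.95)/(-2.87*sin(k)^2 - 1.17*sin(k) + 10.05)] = (16.0146*sin(k)^2 + 11.193*sin(k) + 58.3605)*cos(k)/(8.2369*sin(k)^4 + 6.7158*sin(k)^3 - 56.3181*sin(k)^2 - 23.517*sin(k) + 101.0025)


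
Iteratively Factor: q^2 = (q)*(q)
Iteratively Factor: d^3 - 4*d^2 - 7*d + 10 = (d - 5)*(d^2 + d - 2) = (d - 5)*(d + 2)*(d - 1)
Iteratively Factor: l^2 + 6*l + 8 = (l + 2)*(l + 4)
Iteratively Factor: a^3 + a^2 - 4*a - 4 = (a + 1)*(a^2 - 4) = (a + 1)*(a + 2)*(a - 2)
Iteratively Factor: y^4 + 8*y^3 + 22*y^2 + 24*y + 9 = (y + 3)*(y^3 + 5*y^2 + 7*y + 3) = (y + 1)*(y + 3)*(y^2 + 4*y + 3) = (y + 1)^2*(y + 3)*(y + 3)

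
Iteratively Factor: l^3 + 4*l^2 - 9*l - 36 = (l - 3)*(l^2 + 7*l + 12) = (l - 3)*(l + 3)*(l + 4)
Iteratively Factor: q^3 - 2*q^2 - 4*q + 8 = (q - 2)*(q^2 - 4) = (q - 2)^2*(q + 2)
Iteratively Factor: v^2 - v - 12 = (v - 4)*(v + 3)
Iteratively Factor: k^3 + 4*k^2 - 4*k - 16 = (k - 2)*(k^2 + 6*k + 8) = (k - 2)*(k + 2)*(k + 4)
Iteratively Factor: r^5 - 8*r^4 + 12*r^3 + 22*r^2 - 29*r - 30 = (r - 2)*(r^4 - 6*r^3 + 22*r + 15) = (r - 5)*(r - 2)*(r^3 - r^2 - 5*r - 3) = (r - 5)*(r - 3)*(r - 2)*(r^2 + 2*r + 1) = (r - 5)*(r - 3)*(r - 2)*(r + 1)*(r + 1)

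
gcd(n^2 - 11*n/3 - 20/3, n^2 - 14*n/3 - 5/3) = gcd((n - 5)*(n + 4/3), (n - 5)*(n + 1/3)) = n - 5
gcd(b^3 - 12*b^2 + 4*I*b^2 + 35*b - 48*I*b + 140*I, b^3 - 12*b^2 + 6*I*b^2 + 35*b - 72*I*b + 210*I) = b^2 - 12*b + 35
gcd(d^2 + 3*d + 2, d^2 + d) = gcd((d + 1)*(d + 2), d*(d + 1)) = d + 1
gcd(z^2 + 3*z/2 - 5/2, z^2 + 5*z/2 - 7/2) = z - 1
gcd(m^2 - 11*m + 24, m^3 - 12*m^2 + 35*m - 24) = m^2 - 11*m + 24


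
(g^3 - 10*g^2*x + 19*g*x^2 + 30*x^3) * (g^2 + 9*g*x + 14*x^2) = g^5 - g^4*x - 57*g^3*x^2 + 61*g^2*x^3 + 536*g*x^4 + 420*x^5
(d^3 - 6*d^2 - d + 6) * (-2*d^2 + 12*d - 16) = -2*d^5 + 24*d^4 - 86*d^3 + 72*d^2 + 88*d - 96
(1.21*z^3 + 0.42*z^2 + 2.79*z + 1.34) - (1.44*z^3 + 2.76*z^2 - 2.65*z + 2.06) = -0.23*z^3 - 2.34*z^2 + 5.44*z - 0.72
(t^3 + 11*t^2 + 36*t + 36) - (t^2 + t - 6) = t^3 + 10*t^2 + 35*t + 42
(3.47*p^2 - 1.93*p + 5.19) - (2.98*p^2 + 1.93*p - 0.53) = 0.49*p^2 - 3.86*p + 5.72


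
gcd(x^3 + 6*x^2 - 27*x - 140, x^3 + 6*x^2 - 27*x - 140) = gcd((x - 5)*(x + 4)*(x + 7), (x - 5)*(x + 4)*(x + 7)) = x^3 + 6*x^2 - 27*x - 140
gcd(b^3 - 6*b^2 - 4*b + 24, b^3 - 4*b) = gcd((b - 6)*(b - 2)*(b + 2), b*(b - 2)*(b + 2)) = b^2 - 4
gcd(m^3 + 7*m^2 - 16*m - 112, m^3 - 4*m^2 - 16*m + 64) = m^2 - 16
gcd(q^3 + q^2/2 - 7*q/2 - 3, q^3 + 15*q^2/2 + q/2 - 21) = 1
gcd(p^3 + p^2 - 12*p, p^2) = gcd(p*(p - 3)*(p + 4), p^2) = p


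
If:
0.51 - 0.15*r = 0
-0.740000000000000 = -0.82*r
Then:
No Solution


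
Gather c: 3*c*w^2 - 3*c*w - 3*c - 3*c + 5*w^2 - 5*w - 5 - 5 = c*(3*w^2 - 3*w - 6) + 5*w^2 - 5*w - 10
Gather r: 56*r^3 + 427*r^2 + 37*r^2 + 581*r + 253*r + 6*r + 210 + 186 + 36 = 56*r^3 + 464*r^2 + 840*r + 432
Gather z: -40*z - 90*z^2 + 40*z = -90*z^2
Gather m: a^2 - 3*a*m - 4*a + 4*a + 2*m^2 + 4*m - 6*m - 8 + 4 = a^2 + 2*m^2 + m*(-3*a - 2) - 4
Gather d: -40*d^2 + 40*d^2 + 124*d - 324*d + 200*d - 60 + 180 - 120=0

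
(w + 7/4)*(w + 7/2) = w^2 + 21*w/4 + 49/8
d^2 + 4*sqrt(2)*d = d*(d + 4*sqrt(2))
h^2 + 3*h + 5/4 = (h + 1/2)*(h + 5/2)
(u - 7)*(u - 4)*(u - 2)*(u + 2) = u^4 - 11*u^3 + 24*u^2 + 44*u - 112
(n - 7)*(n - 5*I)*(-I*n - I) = -I*n^3 - 5*n^2 + 6*I*n^2 + 30*n + 7*I*n + 35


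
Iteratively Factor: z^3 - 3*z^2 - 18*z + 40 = (z + 4)*(z^2 - 7*z + 10) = (z - 5)*(z + 4)*(z - 2)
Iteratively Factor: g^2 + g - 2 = (g - 1)*(g + 2)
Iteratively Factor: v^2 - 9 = (v - 3)*(v + 3)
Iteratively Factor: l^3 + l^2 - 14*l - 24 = (l - 4)*(l^2 + 5*l + 6) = (l - 4)*(l + 2)*(l + 3)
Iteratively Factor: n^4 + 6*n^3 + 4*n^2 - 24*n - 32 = (n + 2)*(n^3 + 4*n^2 - 4*n - 16) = (n + 2)*(n + 4)*(n^2 - 4) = (n + 2)^2*(n + 4)*(n - 2)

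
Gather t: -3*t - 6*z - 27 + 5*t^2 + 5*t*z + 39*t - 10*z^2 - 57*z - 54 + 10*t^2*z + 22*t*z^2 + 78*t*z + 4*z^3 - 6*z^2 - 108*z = t^2*(10*z + 5) + t*(22*z^2 + 83*z + 36) + 4*z^3 - 16*z^2 - 171*z - 81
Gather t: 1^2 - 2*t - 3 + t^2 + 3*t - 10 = t^2 + t - 12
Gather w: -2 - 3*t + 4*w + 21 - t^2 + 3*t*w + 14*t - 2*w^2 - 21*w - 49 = -t^2 + 11*t - 2*w^2 + w*(3*t - 17) - 30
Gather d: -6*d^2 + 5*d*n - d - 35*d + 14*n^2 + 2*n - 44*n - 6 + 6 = -6*d^2 + d*(5*n - 36) + 14*n^2 - 42*n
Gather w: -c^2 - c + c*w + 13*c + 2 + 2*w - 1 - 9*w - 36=-c^2 + 12*c + w*(c - 7) - 35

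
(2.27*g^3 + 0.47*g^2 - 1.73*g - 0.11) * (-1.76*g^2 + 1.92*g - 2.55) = -3.9952*g^5 + 3.5312*g^4 - 1.8413*g^3 - 4.3265*g^2 + 4.2003*g + 0.2805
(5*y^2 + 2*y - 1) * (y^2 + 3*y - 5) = 5*y^4 + 17*y^3 - 20*y^2 - 13*y + 5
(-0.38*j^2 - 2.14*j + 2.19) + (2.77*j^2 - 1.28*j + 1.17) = 2.39*j^2 - 3.42*j + 3.36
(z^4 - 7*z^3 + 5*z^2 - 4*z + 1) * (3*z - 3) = 3*z^5 - 24*z^4 + 36*z^3 - 27*z^2 + 15*z - 3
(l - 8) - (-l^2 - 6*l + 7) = l^2 + 7*l - 15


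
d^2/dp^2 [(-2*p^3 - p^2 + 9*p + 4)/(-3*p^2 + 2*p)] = 2*(-67*p^3 - 108*p^2 + 72*p - 16)/(p^3*(27*p^3 - 54*p^2 + 36*p - 8))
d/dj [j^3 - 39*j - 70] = 3*j^2 - 39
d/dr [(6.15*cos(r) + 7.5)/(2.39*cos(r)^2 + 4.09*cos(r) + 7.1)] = (14.6985*cos(r)^2 + 35.85*cos(r) - 12.99)*sin(r)/(5.7121*cos(r)^4 + 19.5502*cos(r)^3 + 50.6661*cos(r)^2 + 58.078*cos(r) + 50.41)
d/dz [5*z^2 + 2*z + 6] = 10*z + 2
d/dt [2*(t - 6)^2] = 4*t - 24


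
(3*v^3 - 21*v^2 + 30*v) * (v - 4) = 3*v^4 - 33*v^3 + 114*v^2 - 120*v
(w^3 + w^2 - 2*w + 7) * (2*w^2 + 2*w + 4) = 2*w^5 + 4*w^4 + 2*w^3 + 14*w^2 + 6*w + 28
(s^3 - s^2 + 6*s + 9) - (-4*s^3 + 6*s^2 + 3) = 5*s^3 - 7*s^2 + 6*s + 6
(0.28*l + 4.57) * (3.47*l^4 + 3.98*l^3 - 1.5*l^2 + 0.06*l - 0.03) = 0.9716*l^5 + 16.9723*l^4 + 17.7686*l^3 - 6.8382*l^2 + 0.2658*l - 0.1371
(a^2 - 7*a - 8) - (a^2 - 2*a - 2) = -5*a - 6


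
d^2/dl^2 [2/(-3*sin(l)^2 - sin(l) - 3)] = 2*(36*sin(l)^4 + 9*sin(l)^3 - 89*sin(l)^2 - 21*sin(l) + 16)/(3*sin(l)^2 + sin(l) + 3)^3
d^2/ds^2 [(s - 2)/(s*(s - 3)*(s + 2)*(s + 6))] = 2*(6*s^7 + 20*s^6 - 111*s^5 - 156*s^4 + 1428*s^3 + 216*s^2 - 2592*s - 2592)/(s^3*(s^9 + 15*s^8 + 39*s^7 - 343*s^6 - 1548*s^5 + 2052*s^4 + 15120*s^3 + 3888*s^2 - 46656*s - 46656))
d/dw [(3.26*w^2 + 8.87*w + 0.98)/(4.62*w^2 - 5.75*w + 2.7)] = (-59.7244*w^2 + 8.5488*w + 29.584)/(21.3444*w^4 - 53.13*w^3 + 58.0105*w^2 - 31.05*w + 7.29)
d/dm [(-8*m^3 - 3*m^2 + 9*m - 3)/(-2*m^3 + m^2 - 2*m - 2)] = (-14*m^4 + 68*m^3 + 27*m^2 + 18*m - 24)/(4*m^6 - 4*m^5 + 9*m^4 + 4*m^3 + 8*m + 4)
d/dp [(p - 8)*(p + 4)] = 2*p - 4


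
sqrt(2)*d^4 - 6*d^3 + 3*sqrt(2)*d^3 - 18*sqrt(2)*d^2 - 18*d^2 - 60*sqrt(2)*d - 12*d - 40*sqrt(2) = (d + 2)*(d - 5*sqrt(2))*(d + 2*sqrt(2))*(sqrt(2)*d + sqrt(2))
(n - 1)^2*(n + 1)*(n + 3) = n^4 + 2*n^3 - 4*n^2 - 2*n + 3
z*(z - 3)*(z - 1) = z^3 - 4*z^2 + 3*z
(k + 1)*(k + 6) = k^2 + 7*k + 6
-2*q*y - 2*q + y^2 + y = (-2*q + y)*(y + 1)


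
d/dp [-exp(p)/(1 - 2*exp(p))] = -exp(p)/(4*exp(2*p) - 4*exp(p) + 1)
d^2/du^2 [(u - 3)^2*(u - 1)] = 6*u - 14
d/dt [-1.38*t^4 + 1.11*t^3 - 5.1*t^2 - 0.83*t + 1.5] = -5.52*t^3 + 3.33*t^2 - 10.2*t - 0.83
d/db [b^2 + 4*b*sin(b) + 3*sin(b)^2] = 4*b*cos(b) + 2*b + 4*sin(b) + 3*sin(2*b)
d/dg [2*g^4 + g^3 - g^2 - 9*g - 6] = 8*g^3 + 3*g^2 - 2*g - 9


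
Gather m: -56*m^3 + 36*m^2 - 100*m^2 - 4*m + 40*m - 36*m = -56*m^3 - 64*m^2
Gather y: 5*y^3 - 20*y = 5*y^3 - 20*y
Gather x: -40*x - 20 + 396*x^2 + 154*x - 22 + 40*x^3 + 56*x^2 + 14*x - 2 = 40*x^3 + 452*x^2 + 128*x - 44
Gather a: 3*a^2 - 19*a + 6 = 3*a^2 - 19*a + 6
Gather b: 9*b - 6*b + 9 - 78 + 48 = 3*b - 21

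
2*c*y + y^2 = y*(2*c + y)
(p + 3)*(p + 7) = p^2 + 10*p + 21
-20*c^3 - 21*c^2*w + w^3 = (-5*c + w)*(c + w)*(4*c + w)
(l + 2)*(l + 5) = l^2 + 7*l + 10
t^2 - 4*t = t*(t - 4)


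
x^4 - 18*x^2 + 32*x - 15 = (x - 3)*(x - 1)^2*(x + 5)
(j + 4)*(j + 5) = j^2 + 9*j + 20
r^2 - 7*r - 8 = (r - 8)*(r + 1)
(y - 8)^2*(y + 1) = y^3 - 15*y^2 + 48*y + 64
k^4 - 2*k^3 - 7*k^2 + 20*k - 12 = (k - 2)^2*(k - 1)*(k + 3)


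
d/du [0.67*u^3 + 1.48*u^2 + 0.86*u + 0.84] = 2.01*u^2 + 2.96*u + 0.86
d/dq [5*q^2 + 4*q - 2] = 10*q + 4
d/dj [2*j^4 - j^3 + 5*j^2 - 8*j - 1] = 8*j^3 - 3*j^2 + 10*j - 8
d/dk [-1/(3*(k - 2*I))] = 1/(3*(k - 2*I)^2)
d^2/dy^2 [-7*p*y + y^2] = 2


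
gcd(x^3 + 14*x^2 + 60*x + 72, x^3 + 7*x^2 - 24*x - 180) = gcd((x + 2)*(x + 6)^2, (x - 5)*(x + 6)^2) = x^2 + 12*x + 36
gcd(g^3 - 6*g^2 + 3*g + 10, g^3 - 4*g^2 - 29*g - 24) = g + 1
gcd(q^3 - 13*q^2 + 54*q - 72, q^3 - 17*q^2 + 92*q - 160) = q - 4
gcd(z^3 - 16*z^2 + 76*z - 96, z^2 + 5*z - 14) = z - 2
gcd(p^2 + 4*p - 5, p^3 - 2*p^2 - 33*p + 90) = 1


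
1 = 1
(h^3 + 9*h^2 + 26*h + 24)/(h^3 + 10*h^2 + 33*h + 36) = (h + 2)/(h + 3)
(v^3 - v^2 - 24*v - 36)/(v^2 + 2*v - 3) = (v^2 - 4*v - 12)/(v - 1)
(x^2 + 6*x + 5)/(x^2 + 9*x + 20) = (x + 1)/(x + 4)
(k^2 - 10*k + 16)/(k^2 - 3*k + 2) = (k - 8)/(k - 1)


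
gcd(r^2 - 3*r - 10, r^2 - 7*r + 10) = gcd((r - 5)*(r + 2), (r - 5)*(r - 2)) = r - 5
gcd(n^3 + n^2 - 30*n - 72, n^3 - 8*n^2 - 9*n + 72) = n + 3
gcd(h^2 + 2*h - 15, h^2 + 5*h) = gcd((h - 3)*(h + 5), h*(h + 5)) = h + 5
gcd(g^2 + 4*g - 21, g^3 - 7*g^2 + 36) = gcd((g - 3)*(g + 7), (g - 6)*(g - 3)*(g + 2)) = g - 3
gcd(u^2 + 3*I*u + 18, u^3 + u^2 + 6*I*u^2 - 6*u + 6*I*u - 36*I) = u + 6*I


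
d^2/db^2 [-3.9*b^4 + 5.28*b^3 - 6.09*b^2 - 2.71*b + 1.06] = -46.8*b^2 + 31.68*b - 12.18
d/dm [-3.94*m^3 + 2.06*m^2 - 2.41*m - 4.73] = -11.82*m^2 + 4.12*m - 2.41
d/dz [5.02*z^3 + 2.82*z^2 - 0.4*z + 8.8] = 15.06*z^2 + 5.64*z - 0.4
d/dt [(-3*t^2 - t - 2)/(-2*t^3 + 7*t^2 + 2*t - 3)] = (-6*t^4 - 4*t^3 - 11*t^2 + 46*t + 7)/(4*t^6 - 28*t^5 + 41*t^4 + 40*t^3 - 38*t^2 - 12*t + 9)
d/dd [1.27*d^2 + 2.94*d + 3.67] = 2.54*d + 2.94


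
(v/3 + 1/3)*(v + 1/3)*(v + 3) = v^3/3 + 13*v^2/9 + 13*v/9 + 1/3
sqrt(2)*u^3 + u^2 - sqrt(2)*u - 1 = (u - 1)*(u + 1)*(sqrt(2)*u + 1)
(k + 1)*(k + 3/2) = k^2 + 5*k/2 + 3/2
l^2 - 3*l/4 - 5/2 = (l - 2)*(l + 5/4)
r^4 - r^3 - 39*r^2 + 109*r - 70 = (r - 5)*(r - 2)*(r - 1)*(r + 7)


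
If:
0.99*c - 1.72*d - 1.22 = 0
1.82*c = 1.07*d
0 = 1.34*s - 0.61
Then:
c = -0.63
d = -1.07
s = 0.46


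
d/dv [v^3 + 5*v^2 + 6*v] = 3*v^2 + 10*v + 6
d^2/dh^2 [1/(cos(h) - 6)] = (sin(h)^2 - 6*cos(h) + 1)/(cos(h) - 6)^3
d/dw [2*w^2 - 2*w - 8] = 4*w - 2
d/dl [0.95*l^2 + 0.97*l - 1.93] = 1.9*l + 0.97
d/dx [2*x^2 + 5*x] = 4*x + 5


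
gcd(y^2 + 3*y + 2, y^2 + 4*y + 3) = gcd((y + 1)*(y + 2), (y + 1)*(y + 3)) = y + 1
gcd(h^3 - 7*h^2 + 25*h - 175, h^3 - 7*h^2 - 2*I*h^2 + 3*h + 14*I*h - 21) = h - 7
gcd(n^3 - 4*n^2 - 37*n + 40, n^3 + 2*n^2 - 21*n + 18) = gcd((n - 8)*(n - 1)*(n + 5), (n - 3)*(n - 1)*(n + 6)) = n - 1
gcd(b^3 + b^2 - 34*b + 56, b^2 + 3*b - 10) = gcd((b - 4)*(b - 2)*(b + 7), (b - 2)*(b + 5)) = b - 2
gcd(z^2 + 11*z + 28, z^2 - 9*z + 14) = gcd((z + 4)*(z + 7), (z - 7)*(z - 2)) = 1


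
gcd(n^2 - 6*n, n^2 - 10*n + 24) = n - 6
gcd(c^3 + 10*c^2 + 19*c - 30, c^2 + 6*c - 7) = c - 1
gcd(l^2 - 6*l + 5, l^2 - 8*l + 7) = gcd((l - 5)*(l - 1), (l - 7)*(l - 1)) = l - 1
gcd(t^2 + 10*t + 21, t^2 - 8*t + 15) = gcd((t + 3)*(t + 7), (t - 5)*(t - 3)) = 1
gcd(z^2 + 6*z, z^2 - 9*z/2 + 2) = 1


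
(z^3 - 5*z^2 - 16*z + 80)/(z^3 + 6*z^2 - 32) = (z^2 - 9*z + 20)/(z^2 + 2*z - 8)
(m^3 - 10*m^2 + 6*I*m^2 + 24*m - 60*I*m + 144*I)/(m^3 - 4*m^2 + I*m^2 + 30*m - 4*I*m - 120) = (m - 6)/(m - 5*I)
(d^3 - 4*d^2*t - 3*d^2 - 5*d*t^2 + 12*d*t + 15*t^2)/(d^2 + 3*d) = (d^3 - 4*d^2*t - 3*d^2 - 5*d*t^2 + 12*d*t + 15*t^2)/(d*(d + 3))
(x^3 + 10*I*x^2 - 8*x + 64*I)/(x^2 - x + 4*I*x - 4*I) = (x^2 + 6*I*x + 16)/(x - 1)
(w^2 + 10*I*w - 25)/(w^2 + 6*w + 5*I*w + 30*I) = (w + 5*I)/(w + 6)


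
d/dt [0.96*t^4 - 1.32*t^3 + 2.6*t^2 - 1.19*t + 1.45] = 3.84*t^3 - 3.96*t^2 + 5.2*t - 1.19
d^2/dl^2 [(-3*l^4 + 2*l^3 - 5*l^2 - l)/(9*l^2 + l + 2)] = 2*(-243*l^6 - 81*l^5 - 171*l^4 - 118*l^3 + 210*l^2 + 78*l - 18)/(729*l^6 + 243*l^5 + 513*l^4 + 109*l^3 + 114*l^2 + 12*l + 8)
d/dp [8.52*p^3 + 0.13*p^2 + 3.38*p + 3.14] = 25.56*p^2 + 0.26*p + 3.38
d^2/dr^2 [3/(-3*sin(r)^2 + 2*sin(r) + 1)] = 6*(18*sin(r)^3 + 9*sin(r)^2 - 10*sin(r) + 7)/((sin(r) - 1)^2*(3*sin(r) + 1)^3)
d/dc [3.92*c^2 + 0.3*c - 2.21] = 7.84*c + 0.3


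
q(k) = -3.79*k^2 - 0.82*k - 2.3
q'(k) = -7.58*k - 0.82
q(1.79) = -15.91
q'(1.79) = -14.39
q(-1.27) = -7.37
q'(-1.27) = 8.81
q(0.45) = -3.44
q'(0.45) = -4.23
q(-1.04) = -5.55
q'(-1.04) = 7.06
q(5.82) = -135.45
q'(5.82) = -44.94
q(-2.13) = -17.75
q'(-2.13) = 15.33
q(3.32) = -46.80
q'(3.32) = -25.99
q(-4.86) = -87.83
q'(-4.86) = 36.02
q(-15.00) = -842.75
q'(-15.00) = 112.88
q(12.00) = -557.90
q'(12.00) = -91.78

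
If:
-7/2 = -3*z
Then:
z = 7/6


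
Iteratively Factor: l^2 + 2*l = (l + 2)*(l)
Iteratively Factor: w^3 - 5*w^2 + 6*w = (w - 2)*(w^2 - 3*w) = w*(w - 2)*(w - 3)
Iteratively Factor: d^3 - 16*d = (d)*(d^2 - 16) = d*(d + 4)*(d - 4)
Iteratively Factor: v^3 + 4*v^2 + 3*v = (v + 1)*(v^2 + 3*v) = v*(v + 1)*(v + 3)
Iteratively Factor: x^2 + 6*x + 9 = (x + 3)*(x + 3)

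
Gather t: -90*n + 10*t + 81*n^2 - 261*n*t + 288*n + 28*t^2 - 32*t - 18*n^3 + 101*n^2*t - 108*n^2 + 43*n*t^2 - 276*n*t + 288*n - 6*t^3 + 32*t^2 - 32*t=-18*n^3 - 27*n^2 + 486*n - 6*t^3 + t^2*(43*n + 60) + t*(101*n^2 - 537*n - 54)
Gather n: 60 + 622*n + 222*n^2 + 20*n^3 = 20*n^3 + 222*n^2 + 622*n + 60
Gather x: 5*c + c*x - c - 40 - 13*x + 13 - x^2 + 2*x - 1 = 4*c - x^2 + x*(c - 11) - 28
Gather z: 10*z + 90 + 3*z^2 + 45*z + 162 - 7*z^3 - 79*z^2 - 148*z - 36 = -7*z^3 - 76*z^2 - 93*z + 216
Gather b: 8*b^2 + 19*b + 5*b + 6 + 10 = 8*b^2 + 24*b + 16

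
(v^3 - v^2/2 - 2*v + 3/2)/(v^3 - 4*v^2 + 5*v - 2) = (v + 3/2)/(v - 2)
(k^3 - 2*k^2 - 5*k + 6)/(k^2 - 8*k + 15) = (k^2 + k - 2)/(k - 5)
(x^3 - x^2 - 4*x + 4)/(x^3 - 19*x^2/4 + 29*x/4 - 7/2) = 4*(x + 2)/(4*x - 7)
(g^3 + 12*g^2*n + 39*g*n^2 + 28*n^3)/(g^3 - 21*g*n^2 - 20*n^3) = (g + 7*n)/(g - 5*n)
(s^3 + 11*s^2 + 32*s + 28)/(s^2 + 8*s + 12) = (s^2 + 9*s + 14)/(s + 6)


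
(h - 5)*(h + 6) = h^2 + h - 30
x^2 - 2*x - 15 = (x - 5)*(x + 3)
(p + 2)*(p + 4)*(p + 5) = p^3 + 11*p^2 + 38*p + 40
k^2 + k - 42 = (k - 6)*(k + 7)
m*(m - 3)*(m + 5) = m^3 + 2*m^2 - 15*m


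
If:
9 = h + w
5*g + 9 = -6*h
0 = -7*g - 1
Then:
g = -1/7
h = -29/21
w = 218/21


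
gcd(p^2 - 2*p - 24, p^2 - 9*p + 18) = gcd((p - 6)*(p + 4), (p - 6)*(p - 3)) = p - 6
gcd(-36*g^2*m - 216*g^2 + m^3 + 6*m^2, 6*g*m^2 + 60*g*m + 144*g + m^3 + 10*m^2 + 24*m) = 6*g*m + 36*g + m^2 + 6*m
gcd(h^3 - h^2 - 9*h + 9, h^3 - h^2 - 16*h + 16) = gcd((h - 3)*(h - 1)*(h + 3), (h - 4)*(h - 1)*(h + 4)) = h - 1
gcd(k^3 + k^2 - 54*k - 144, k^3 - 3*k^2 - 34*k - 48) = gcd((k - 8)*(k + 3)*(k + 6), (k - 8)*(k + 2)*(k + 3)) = k^2 - 5*k - 24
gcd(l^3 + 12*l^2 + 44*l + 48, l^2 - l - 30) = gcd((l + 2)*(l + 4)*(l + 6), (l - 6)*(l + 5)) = 1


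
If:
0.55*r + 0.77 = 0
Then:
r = -1.40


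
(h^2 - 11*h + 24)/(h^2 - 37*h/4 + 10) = 4*(h - 3)/(4*h - 5)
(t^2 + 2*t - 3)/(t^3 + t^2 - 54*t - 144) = (t - 1)/(t^2 - 2*t - 48)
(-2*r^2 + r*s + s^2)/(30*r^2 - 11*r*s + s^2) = (-2*r^2 + r*s + s^2)/(30*r^2 - 11*r*s + s^2)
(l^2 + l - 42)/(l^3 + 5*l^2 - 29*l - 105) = (l - 6)/(l^2 - 2*l - 15)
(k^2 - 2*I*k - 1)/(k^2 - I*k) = (k - I)/k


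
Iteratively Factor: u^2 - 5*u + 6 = (u - 3)*(u - 2)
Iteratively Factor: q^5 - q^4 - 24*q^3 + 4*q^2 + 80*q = (q - 5)*(q^4 + 4*q^3 - 4*q^2 - 16*q) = (q - 5)*(q - 2)*(q^3 + 6*q^2 + 8*q) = q*(q - 5)*(q - 2)*(q^2 + 6*q + 8) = q*(q - 5)*(q - 2)*(q + 4)*(q + 2)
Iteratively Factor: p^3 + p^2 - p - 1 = (p + 1)*(p^2 - 1) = (p - 1)*(p + 1)*(p + 1)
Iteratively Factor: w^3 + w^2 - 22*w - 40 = (w - 5)*(w^2 + 6*w + 8) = (w - 5)*(w + 4)*(w + 2)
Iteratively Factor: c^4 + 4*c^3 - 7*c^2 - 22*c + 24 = (c + 4)*(c^3 - 7*c + 6) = (c - 2)*(c + 4)*(c^2 + 2*c - 3) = (c - 2)*(c + 3)*(c + 4)*(c - 1)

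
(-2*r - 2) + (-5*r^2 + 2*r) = -5*r^2 - 2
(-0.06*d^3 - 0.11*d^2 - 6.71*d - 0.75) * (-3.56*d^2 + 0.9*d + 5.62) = 0.2136*d^5 + 0.3376*d^4 + 23.4514*d^3 - 3.9872*d^2 - 38.3852*d - 4.215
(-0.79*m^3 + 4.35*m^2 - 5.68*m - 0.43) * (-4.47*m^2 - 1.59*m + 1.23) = 3.5313*m^5 - 18.1884*m^4 + 17.5014*m^3 + 16.3038*m^2 - 6.3027*m - 0.5289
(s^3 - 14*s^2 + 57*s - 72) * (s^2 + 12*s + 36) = s^5 - 2*s^4 - 75*s^3 + 108*s^2 + 1188*s - 2592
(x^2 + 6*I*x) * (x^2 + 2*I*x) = x^4 + 8*I*x^3 - 12*x^2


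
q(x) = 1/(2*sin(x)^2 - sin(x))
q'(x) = (-4*sin(x)*cos(x) + cos(x))/(2*sin(x)^2 - sin(x))^2 = (-4/tan(x) + cos(x)/sin(x)^2)/(2*sin(x) - 1)^2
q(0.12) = -10.98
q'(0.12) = 62.41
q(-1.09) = 0.41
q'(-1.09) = 0.35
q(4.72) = 0.33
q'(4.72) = 0.00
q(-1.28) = 0.36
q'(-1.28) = 0.18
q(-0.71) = 0.67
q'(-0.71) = 1.21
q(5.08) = 0.37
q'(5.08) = 0.24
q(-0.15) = 5.15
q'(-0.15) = 41.93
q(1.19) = 1.26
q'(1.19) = -1.59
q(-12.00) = 25.48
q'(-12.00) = -627.95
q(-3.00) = 5.53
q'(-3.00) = -47.30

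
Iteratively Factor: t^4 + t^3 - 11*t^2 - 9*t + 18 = (t + 3)*(t^3 - 2*t^2 - 5*t + 6) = (t - 1)*(t + 3)*(t^2 - t - 6) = (t - 3)*(t - 1)*(t + 3)*(t + 2)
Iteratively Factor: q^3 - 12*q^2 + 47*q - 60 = (q - 5)*(q^2 - 7*q + 12) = (q - 5)*(q - 4)*(q - 3)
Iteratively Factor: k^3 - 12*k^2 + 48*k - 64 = (k - 4)*(k^2 - 8*k + 16) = (k - 4)^2*(k - 4)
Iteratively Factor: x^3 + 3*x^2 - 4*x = (x)*(x^2 + 3*x - 4) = x*(x + 4)*(x - 1)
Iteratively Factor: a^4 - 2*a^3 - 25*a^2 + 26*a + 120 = (a + 2)*(a^3 - 4*a^2 - 17*a + 60) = (a + 2)*(a + 4)*(a^2 - 8*a + 15) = (a - 5)*(a + 2)*(a + 4)*(a - 3)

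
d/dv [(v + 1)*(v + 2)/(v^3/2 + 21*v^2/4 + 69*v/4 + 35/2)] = 8*(-v^2 - 2*v + 9)/(4*v^4 + 68*v^3 + 429*v^2 + 1190*v + 1225)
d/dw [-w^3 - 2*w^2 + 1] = w*(-3*w - 4)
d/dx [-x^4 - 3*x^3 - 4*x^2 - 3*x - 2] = -4*x^3 - 9*x^2 - 8*x - 3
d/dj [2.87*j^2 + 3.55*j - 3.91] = 5.74*j + 3.55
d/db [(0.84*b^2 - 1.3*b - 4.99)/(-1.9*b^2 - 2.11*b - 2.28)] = (-4.2424*b^2 - 22.7924*b - 7.5649)/(3.61*b^4 + 8.018*b^3 + 13.1161*b^2 + 9.6216*b + 5.1984)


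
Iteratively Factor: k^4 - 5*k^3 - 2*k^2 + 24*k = (k - 3)*(k^3 - 2*k^2 - 8*k) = k*(k - 3)*(k^2 - 2*k - 8) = k*(k - 3)*(k + 2)*(k - 4)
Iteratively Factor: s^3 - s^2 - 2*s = (s)*(s^2 - s - 2) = s*(s - 2)*(s + 1)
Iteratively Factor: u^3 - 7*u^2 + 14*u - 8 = (u - 1)*(u^2 - 6*u + 8) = (u - 4)*(u - 1)*(u - 2)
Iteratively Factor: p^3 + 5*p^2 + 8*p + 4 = (p + 1)*(p^2 + 4*p + 4) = (p + 1)*(p + 2)*(p + 2)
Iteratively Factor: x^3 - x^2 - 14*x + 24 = (x + 4)*(x^2 - 5*x + 6) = (x - 3)*(x + 4)*(x - 2)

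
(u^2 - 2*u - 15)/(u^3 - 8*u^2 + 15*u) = (u + 3)/(u*(u - 3))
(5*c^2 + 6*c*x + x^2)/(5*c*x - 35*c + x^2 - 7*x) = (c + x)/(x - 7)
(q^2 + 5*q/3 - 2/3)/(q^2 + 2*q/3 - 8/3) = (3*q - 1)/(3*q - 4)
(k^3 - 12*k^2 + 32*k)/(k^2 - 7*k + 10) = k*(k^2 - 12*k + 32)/(k^2 - 7*k + 10)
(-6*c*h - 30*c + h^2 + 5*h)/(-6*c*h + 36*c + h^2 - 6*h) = (h + 5)/(h - 6)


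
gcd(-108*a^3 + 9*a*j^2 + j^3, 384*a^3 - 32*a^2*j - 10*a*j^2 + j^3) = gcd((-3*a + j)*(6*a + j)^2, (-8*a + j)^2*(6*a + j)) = 6*a + j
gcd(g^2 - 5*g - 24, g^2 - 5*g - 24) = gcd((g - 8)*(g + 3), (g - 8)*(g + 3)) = g^2 - 5*g - 24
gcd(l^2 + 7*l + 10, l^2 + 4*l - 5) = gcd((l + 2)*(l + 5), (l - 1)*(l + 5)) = l + 5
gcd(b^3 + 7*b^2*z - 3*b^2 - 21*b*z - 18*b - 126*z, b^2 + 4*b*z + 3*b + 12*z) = b + 3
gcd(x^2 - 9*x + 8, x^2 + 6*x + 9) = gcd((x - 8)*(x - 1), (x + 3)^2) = 1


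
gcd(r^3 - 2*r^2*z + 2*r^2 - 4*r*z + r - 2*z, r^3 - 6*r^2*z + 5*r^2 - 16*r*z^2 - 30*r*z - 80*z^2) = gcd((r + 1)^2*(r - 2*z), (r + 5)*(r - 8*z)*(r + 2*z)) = 1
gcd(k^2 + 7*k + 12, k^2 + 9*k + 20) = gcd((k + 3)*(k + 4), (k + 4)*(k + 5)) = k + 4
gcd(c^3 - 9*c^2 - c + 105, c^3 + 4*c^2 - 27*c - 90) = c^2 - 2*c - 15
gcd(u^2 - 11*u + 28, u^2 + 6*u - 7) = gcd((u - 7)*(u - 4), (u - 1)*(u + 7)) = 1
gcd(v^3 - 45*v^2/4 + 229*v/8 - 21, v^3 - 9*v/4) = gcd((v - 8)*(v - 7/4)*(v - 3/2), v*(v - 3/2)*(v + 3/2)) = v - 3/2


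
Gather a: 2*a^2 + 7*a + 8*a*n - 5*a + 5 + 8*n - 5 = 2*a^2 + a*(8*n + 2) + 8*n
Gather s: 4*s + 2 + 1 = 4*s + 3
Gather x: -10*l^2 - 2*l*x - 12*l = -10*l^2 - 2*l*x - 12*l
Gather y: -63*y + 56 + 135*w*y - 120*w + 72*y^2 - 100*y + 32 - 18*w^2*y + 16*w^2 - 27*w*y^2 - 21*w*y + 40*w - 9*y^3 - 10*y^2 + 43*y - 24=16*w^2 - 80*w - 9*y^3 + y^2*(62 - 27*w) + y*(-18*w^2 + 114*w - 120) + 64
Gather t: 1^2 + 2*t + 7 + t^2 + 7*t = t^2 + 9*t + 8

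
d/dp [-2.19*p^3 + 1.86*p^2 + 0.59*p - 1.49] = -6.57*p^2 + 3.72*p + 0.59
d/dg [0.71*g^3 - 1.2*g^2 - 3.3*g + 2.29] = 2.13*g^2 - 2.4*g - 3.3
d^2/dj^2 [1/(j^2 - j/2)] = 4*(-2*j*(2*j - 1) + (4*j - 1)^2)/(j^3*(2*j - 1)^3)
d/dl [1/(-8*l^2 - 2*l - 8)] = (8*l + 1)/(2*(4*l^2 + l + 4)^2)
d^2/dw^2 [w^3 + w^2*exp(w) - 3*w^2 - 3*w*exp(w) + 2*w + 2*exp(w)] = w^2*exp(w) + w*exp(w) + 6*w - 2*exp(w) - 6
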